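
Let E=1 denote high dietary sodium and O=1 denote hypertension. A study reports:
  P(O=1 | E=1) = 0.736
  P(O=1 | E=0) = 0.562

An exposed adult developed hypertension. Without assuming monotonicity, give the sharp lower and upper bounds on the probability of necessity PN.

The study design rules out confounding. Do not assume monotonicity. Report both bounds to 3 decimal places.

0.236 ≤ PN ≤ 0.595

Let p₁ = 0.736, p₀ = 0.562.
Under exogeneity alone the bounds on PN are max{0,(p₁−p₀)/p₁} ≤ PN ≤ min{1,(1−p₀)/p₁}.
  lower = (p₁ − p₀)/p₁ = 0.174 / 0.736 ≈ 0.2364
  upper = min{1, (1 − p₀)/p₁} = 0.438 / 0.736 ≈ 0.5951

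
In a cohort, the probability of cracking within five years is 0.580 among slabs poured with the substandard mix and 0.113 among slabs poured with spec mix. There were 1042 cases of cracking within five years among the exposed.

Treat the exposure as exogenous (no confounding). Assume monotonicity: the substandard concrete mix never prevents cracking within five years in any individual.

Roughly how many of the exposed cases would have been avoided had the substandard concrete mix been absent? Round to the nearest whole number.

Let p₁ = 0.58, p₀ = 0.113.
PN = (p₁ − p₀)/p₁ = (0.58 − 0.113) / 0.58 ≈ 0.80517.
Attributable cases ≈ PN × (exposed cases) = 0.80517 × 1042 ≈ 838.99.

about 839 cases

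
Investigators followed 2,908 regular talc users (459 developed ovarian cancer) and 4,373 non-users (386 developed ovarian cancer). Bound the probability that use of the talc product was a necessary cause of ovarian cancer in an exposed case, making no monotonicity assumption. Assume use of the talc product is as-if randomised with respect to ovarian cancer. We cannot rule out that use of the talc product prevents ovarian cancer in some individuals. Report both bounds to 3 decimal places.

p₁ = P(outcome | exposed) = 459/2908 = 0.15784
p₀ = P(outcome | unexposed) = 386/4373 = 0.088269
Under exogeneity alone the bounds on PN are max{0,(p₁−p₀)/p₁} ≤ PN ≤ min{1,(1−p₀)/p₁}.
  lower = (p₁ − p₀)/p₁ = 0.069572 / 0.15784 ≈ 0.4408
  upper = min{1, (1 − p₀)/p₁} = 0.91173 / 0.15784 ≈ 5.7763 → capped at 1

0.441 ≤ PN ≤ 1.000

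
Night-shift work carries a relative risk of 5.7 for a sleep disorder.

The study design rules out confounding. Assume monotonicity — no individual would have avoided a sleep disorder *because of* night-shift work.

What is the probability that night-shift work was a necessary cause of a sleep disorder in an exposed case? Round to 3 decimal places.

Under exogeneity and monotonicity, PN = (RR − 1) / RR = 1 − 1/RR.
PN = (5.7 − 1) / 5.7 = 4.7 / 5.7 ≈ 0.8246

PN ≈ 0.825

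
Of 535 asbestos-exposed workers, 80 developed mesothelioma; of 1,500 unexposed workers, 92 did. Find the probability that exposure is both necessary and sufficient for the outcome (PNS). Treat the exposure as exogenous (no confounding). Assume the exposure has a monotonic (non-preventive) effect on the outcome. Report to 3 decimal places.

PNS ≈ 0.088

p₁ = P(outcome | exposed) = 80/535 = 0.14953
p₀ = P(outcome | unexposed) = 92/1500 = 0.061333
Under exogeneity and monotonicity, PNS = p₁ − p₀.
PNS = 0.14953 − 0.061333 = 0.088199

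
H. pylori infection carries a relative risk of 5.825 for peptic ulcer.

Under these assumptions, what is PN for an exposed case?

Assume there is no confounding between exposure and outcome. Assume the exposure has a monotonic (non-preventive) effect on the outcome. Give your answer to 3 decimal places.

PN ≈ 0.828

Under exogeneity and monotonicity, PN = (RR − 1) / RR = 1 − 1/RR.
PN = (5.825 − 1) / 5.825 = 4.825 / 5.825 ≈ 0.8283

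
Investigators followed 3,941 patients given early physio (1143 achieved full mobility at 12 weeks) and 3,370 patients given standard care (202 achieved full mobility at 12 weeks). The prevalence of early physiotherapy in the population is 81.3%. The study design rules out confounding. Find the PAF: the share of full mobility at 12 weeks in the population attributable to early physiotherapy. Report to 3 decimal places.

p₁ = P(outcome | exposed) = 1143/3941 = 0.29003
p₀ = P(outcome | unexposed) = 202/3370 = 0.059941
Overall risk P(Y=1) = π·p₁ + (1−π)·p₀ = 0.813×0.29003 + 0.187×0.059941 = 0.247.
Under exogeneity, PAF = [P(Y=1) − p₀] / P(Y=1).
PAF = (0.247 − 0.059941) / 0.247 ≈ 0.7573

PAF ≈ 0.757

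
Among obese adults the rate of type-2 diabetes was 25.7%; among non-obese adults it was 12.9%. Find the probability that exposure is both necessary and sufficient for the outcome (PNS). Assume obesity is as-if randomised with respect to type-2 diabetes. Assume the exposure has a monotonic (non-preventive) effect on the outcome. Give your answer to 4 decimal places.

p₁ = 0.257, p₀ = 0.129.
Under exogeneity and monotonicity, PNS = p₁ − p₀.
PNS = 0.257 − 0.129 = 0.128

PNS ≈ 0.1280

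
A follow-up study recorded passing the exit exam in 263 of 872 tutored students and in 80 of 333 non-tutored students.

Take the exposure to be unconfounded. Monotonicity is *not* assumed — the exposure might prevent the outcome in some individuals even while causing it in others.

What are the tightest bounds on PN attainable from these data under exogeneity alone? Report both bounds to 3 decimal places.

p₁ = P(outcome | exposed) = 263/872 = 0.30161
p₀ = P(outcome | unexposed) = 80/333 = 0.24024
Under exogeneity alone the bounds on PN are max{0,(p₁−p₀)/p₁} ≤ PN ≤ min{1,(1−p₀)/p₁}.
  lower = (p₁ − p₀)/p₁ = 0.061365 / 0.30161 ≈ 0.2035
  upper = min{1, (1 − p₀)/p₁} = 0.75976 / 0.30161 ≈ 2.5191 → capped at 1

0.203 ≤ PN ≤ 1.000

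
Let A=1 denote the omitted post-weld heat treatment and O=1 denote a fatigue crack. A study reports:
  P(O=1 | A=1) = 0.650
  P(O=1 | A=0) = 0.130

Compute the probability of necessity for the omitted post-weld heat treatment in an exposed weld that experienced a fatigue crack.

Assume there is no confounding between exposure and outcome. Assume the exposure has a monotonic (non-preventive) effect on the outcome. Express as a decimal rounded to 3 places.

PN ≈ 0.800

Let p₁ = 0.65, p₀ = 0.13.
Under exogeneity and monotonicity, PN = (p₁ − p₀) / p₁.
PN = (0.65 − 0.13) / 0.65 = 0.52 / 0.65 ≈ 0.8000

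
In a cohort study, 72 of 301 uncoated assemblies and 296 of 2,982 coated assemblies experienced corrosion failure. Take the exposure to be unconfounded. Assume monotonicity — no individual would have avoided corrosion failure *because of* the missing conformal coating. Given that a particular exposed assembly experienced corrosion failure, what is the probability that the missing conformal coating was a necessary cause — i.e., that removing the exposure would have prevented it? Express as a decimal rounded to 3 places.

PN ≈ 0.585

p₁ = P(outcome | exposed) = 72/301 = 0.2392
p₀ = P(outcome | unexposed) = 296/2982 = 0.099262
Under exogeneity and monotonicity, PN = (p₁ − p₀) / p₁.
PN = (0.2392 − 0.099262) / 0.2392 = 0.13994 / 0.2392 ≈ 0.5850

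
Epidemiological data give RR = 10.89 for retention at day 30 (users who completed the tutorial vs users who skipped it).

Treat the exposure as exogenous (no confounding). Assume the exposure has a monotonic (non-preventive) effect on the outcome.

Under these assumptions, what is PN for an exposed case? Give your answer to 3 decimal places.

PN ≈ 0.908

Under exogeneity and monotonicity, PN = (RR − 1) / RR = 1 − 1/RR.
PN = (10.89 − 1) / 10.89 = 9.89 / 10.89 ≈ 0.9082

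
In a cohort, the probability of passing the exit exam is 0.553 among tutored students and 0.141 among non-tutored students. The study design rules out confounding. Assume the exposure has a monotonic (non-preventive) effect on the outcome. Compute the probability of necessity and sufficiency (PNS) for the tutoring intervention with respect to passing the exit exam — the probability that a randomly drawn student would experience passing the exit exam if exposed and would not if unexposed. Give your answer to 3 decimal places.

PNS ≈ 0.412

Let p₁ = 0.553, p₀ = 0.141.
Under exogeneity and monotonicity, PNS = p₁ − p₀.
PNS = 0.553 − 0.141 = 0.412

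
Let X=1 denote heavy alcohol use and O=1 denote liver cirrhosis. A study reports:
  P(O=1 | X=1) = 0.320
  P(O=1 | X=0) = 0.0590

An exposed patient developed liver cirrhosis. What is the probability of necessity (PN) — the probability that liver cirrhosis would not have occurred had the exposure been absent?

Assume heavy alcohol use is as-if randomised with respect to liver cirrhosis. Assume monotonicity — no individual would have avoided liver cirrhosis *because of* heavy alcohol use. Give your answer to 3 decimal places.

PN ≈ 0.816

Let p₁ = 0.32, p₀ = 0.059.
Under exogeneity and monotonicity, PN = (p₁ − p₀) / p₁.
PN = (0.32 − 0.059) / 0.32 = 0.261 / 0.32 ≈ 0.8156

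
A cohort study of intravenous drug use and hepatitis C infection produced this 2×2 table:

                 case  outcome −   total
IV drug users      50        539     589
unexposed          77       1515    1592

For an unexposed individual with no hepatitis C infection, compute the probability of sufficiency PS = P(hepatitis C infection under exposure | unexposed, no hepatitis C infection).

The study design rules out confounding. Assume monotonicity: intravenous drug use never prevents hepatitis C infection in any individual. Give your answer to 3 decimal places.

PS ≈ 0.038

p₁ = P(outcome | exposed) = 50/589 = 0.08489
p₀ = P(outcome | unexposed) = 77/1592 = 0.048367
Under exogeneity and monotonicity, PS = (p₁ − p₀) / (1 − p₀).
PS = (0.08489 − 0.048367) / (1 − 0.048367) = 0.036523 / 0.95163 ≈ 0.0384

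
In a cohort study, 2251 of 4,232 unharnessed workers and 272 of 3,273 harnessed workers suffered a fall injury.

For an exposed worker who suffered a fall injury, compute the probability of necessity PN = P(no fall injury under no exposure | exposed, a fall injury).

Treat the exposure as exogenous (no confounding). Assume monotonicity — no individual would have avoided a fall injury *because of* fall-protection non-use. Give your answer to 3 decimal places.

PN ≈ 0.844

p₁ = P(outcome | exposed) = 2251/4232 = 0.5319
p₀ = P(outcome | unexposed) = 272/3273 = 0.083104
Under exogeneity and monotonicity, PN = (p₁ − p₀) / p₁.
PN = (0.5319 − 0.083104) / 0.5319 = 0.4488 / 0.5319 ≈ 0.8438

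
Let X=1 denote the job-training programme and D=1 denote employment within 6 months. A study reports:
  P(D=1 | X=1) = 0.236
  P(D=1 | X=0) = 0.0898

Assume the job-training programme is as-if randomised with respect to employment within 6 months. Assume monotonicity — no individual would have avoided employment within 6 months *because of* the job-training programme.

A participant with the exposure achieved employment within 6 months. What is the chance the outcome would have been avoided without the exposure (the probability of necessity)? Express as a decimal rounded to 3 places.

PN ≈ 0.619

Let p₁ = 0.236, p₀ = 0.0898.
Under exogeneity and monotonicity, PN = (p₁ − p₀) / p₁.
PN = (0.236 − 0.0898) / 0.236 = 0.1462 / 0.236 ≈ 0.6195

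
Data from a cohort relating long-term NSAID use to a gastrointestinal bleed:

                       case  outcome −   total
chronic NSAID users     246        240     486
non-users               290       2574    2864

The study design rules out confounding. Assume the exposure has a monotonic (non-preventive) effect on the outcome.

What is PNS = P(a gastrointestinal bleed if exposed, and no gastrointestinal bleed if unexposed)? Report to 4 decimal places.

PNS ≈ 0.4049

p₁ = P(outcome | exposed) = 246/486 = 0.50617
p₀ = P(outcome | unexposed) = 290/2864 = 0.10126
Under exogeneity and monotonicity, PNS = p₁ − p₀.
PNS = 0.50617 − 0.10126 = 0.40492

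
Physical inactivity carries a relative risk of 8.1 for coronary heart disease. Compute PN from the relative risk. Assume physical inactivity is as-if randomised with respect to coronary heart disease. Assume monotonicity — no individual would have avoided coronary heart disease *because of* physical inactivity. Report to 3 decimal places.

Under exogeneity and monotonicity, PN = (RR − 1) / RR = 1 − 1/RR.
PN = (8.1 − 1) / 8.1 = 7.1 / 8.1 ≈ 0.8765

PN ≈ 0.877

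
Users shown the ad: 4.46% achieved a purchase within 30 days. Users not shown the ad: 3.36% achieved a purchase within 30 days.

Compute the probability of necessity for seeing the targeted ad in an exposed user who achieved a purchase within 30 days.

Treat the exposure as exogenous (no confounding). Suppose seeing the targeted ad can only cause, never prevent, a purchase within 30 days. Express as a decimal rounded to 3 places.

PN ≈ 0.247

p₁ = 0.0446, p₀ = 0.0336.
Under exogeneity and monotonicity, PN = (p₁ − p₀) / p₁.
PN = (0.0446 − 0.0336) / 0.0446 = 0.011 / 0.0446 ≈ 0.2466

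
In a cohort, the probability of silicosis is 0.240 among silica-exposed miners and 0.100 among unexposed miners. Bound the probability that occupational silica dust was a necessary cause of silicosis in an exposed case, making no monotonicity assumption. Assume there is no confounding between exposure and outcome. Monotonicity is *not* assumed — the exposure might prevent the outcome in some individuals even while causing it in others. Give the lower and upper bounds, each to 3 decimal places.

0.583 ≤ PN ≤ 1.000

Let p₁ = 0.24, p₀ = 0.1.
Under exogeneity alone the bounds on PN are max{0,(p₁−p₀)/p₁} ≤ PN ≤ min{1,(1−p₀)/p₁}.
  lower = (p₁ − p₀)/p₁ = 0.14 / 0.24 ≈ 0.5833
  upper = min{1, (1 − p₀)/p₁} = 0.9 / 0.24 ≈ 3.7500 → capped at 1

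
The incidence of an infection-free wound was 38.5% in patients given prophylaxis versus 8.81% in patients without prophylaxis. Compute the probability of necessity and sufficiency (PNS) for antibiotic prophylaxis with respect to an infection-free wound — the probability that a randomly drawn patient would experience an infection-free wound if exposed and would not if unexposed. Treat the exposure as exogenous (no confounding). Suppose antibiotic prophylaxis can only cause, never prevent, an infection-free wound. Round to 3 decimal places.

p₁ = 0.385, p₀ = 0.0881.
Under exogeneity and monotonicity, PNS = p₁ − p₀.
PNS = 0.385 − 0.0881 = 0.2969

PNS ≈ 0.297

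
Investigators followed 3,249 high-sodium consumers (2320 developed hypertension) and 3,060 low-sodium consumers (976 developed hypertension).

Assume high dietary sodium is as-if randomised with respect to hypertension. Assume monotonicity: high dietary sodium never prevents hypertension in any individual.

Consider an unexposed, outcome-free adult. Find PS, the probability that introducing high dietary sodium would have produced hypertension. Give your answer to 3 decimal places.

p₁ = P(outcome | exposed) = 2320/3249 = 0.71407
p₀ = P(outcome | unexposed) = 976/3060 = 0.31895
Under exogeneity and monotonicity, PS = (p₁ − p₀) / (1 − p₀).
PS = (0.71407 − 0.31895) / (1 − 0.31895) = 0.39511 / 0.68105 ≈ 0.5802

PS ≈ 0.580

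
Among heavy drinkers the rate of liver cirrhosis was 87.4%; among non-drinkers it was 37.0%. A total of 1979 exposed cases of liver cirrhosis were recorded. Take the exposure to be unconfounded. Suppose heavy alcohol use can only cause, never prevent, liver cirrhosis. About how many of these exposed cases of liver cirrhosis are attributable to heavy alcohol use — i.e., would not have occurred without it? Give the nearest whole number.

p₁ = 0.874, p₀ = 0.37.
PN = (p₁ − p₀)/p₁ = (0.874 − 0.37) / 0.874 ≈ 0.57666.
Attributable cases ≈ PN × (exposed cases) = 0.57666 × 1979 ≈ 1141.21.

about 1141 cases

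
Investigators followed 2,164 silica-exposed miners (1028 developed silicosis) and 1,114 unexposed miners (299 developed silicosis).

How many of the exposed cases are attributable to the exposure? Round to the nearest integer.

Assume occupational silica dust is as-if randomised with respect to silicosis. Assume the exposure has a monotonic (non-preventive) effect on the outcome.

p₁ = P(outcome | exposed) = 1028/2164 = 0.47505
p₀ = P(outcome | unexposed) = 299/1114 = 0.2684
PN = (p₁ − p₀)/p₁ = (0.47505 − 0.2684) / 0.47505 ≈ 0.43500.
Attributable cases ≈ PN × (exposed cases) = 0.43500 × 1028 ≈ 447.18.

about 447 cases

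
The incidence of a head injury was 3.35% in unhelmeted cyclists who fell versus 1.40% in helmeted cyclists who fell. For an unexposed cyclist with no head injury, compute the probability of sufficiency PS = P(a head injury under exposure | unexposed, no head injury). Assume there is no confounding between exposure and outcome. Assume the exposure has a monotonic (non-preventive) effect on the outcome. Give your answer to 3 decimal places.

p₁ = 0.0335, p₀ = 0.014.
Under exogeneity and monotonicity, PS = (p₁ − p₀) / (1 − p₀).
PS = (0.0335 − 0.014) / (1 − 0.014) = 0.0195 / 0.986 ≈ 0.0198

PS ≈ 0.020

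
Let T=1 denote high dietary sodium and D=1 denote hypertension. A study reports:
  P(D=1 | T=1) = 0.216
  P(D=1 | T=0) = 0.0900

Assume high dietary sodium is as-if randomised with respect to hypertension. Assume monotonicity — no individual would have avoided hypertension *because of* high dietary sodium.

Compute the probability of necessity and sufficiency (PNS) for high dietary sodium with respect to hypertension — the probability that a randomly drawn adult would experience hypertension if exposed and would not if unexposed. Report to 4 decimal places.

PNS ≈ 0.1260

Let p₁ = 0.216, p₀ = 0.09.
Under exogeneity and monotonicity, PNS = p₁ − p₀.
PNS = 0.216 − 0.09 = 0.126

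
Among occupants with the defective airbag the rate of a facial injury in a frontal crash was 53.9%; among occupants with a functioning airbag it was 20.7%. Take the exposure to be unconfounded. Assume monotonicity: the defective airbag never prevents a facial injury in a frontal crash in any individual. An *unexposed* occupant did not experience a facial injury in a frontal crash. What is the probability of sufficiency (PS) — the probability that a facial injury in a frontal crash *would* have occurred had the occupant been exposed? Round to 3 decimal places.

p₁ = 0.539, p₀ = 0.207.
Under exogeneity and monotonicity, PS = (p₁ − p₀) / (1 − p₀).
PS = (0.539 − 0.207) / (1 − 0.207) = 0.332 / 0.793 ≈ 0.4187

PS ≈ 0.419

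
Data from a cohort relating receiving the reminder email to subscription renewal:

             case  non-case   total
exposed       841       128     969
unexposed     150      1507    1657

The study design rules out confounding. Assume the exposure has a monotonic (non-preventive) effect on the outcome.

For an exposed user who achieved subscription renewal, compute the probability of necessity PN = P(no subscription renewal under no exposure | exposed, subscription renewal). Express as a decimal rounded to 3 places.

PN ≈ 0.896

p₁ = P(outcome | exposed) = 841/969 = 0.86791
p₀ = P(outcome | unexposed) = 150/1657 = 0.090525
Under exogeneity and monotonicity, PN = (p₁ − p₀)/p₁.
PN = (0.86791 − 0.090525) / 0.86791 ≈ 0.8957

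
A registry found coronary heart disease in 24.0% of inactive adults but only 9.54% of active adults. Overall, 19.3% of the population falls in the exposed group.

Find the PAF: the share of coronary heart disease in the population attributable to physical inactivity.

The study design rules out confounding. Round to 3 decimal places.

p₁ = 0.24, p₀ = 0.0954.
Overall risk P(Y=1) = π·p₁ + (1−π)·p₀ = 0.193×0.24 + 0.807×0.0954 = 0.12331.
Under exogeneity, PAF = [P(Y=1) − p₀] / P(Y=1).
PAF = (0.12331 − 0.0954) / 0.12331 ≈ 0.2263

PAF ≈ 0.226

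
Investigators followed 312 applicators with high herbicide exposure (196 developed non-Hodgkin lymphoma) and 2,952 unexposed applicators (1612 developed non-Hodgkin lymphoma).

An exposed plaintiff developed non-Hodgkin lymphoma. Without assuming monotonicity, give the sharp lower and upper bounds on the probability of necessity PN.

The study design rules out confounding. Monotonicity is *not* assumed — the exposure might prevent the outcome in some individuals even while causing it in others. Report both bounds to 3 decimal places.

p₁ = P(outcome | exposed) = 196/312 = 0.62821
p₀ = P(outcome | unexposed) = 1612/2952 = 0.54607
Under exogeneity alone the bounds on PN are max{0,(p₁−p₀)/p₁} ≤ PN ≤ min{1,(1−p₀)/p₁}.
  lower = (p₁ − p₀)/p₁ = 0.082135 / 0.62821 ≈ 0.1307
  upper = min{1, (1 − p₀)/p₁} = 0.45393 / 0.62821 ≈ 0.7226

0.131 ≤ PN ≤ 0.723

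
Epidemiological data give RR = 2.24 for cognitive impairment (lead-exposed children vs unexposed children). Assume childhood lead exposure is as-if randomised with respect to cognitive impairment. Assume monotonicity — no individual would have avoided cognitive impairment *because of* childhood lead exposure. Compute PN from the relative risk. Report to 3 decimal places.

Under exogeneity and monotonicity, PN = (RR − 1) / RR = 1 − 1/RR.
PN = (2.24 − 1) / 2.24 = 1.24 / 2.24 ≈ 0.5536

PN ≈ 0.554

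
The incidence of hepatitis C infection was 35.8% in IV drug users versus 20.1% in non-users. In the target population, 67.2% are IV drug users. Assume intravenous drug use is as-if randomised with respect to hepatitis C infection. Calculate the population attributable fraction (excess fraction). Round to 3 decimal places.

PAF ≈ 0.344

p₁ = 0.358, p₀ = 0.201.
Overall risk P(Y=1) = π·p₁ + (1−π)·p₀ = 0.672×0.358 + 0.328×0.201 = 0.3065.
Under exogeneity, PAF = [P(Y=1) − p₀] / P(Y=1).
PAF = (0.3065 − 0.201) / 0.3065 ≈ 0.3442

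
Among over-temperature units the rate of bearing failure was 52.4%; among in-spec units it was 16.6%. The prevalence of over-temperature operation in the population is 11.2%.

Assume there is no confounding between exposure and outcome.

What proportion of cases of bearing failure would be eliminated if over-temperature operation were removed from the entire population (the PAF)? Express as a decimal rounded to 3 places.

p₁ = 0.524, p₀ = 0.166.
Overall risk P(Y=1) = π·p₁ + (1−π)·p₀ = 0.112×0.524 + 0.888×0.166 = 0.2061.
Under exogeneity, PAF = [P(Y=1) − p₀] / P(Y=1).
PAF = (0.2061 − 0.166) / 0.2061 ≈ 0.1946

PAF ≈ 0.195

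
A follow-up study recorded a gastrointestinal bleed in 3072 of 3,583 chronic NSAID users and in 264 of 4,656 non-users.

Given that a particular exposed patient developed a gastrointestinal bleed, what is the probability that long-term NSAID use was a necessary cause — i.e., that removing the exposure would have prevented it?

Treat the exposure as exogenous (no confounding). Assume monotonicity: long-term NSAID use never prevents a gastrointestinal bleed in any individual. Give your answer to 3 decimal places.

PN ≈ 0.934

p₁ = P(outcome | exposed) = 3072/3583 = 0.85738
p₀ = P(outcome | unexposed) = 264/4656 = 0.056701
Under exogeneity and monotonicity, PN = (p₁ − p₀) / p₁.
PN = (0.85738 − 0.056701) / 0.85738 = 0.80068 / 0.85738 ≈ 0.9339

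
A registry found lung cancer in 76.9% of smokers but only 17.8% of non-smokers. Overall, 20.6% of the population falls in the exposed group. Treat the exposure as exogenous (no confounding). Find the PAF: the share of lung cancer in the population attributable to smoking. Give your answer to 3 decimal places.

PAF ≈ 0.406

p₁ = 0.769, p₀ = 0.178.
Overall risk P(Y=1) = π·p₁ + (1−π)·p₀ = 0.206×0.769 + 0.794×0.178 = 0.29975.
Under exogeneity, PAF = [P(Y=1) − p₀] / P(Y=1).
PAF = (0.29975 − 0.178) / 0.29975 ≈ 0.4062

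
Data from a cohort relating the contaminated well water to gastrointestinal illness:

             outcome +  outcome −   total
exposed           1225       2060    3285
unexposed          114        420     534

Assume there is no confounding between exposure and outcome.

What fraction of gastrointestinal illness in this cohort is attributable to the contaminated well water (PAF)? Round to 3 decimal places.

PAF ≈ 0.391

p₁ = P(outcome | exposed) = 1225/3285 = 0.37291
p₀ = P(outcome | unexposed) = 114/534 = 0.21348
Exposure prevalence π = 3285/3819 = 0.86017; overall risk P(Y=1) = 0.35062.
Under exogeneity, PAF = [P(Y=1) − p₀]/P(Y=1).
PAF = (0.35062 − 0.21348) / 0.35062 ≈ 0.3911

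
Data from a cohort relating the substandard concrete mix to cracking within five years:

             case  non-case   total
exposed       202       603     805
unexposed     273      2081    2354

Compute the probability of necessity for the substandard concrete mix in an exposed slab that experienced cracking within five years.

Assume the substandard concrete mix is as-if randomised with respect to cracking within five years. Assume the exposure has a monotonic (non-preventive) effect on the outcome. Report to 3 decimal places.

p₁ = P(outcome | exposed) = 202/805 = 0.25093
p₀ = P(outcome | unexposed) = 273/2354 = 0.11597
Under exogeneity and monotonicity, PN = (p₁ − p₀) / p₁.
PN = (0.25093 − 0.11597) / 0.25093 = 0.13496 / 0.25093 ≈ 0.5378

PN ≈ 0.538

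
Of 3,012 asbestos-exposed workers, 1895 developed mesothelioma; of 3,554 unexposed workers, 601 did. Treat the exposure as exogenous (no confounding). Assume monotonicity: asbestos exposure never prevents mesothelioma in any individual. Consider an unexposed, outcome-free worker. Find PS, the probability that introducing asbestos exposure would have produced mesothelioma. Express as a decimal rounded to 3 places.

p₁ = P(outcome | exposed) = 1895/3012 = 0.62915
p₀ = P(outcome | unexposed) = 601/3554 = 0.16911
Under exogeneity and monotonicity, PS = (p₁ − p₀) / (1 − p₀).
PS = (0.62915 − 0.16911) / (1 − 0.16911) = 0.46004 / 0.83089 ≈ 0.5537

PS ≈ 0.554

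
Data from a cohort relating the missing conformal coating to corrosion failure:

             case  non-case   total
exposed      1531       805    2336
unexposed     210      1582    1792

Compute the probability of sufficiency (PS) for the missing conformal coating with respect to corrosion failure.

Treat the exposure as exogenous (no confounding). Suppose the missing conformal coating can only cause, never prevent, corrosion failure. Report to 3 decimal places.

PS ≈ 0.610

p₁ = P(outcome | exposed) = 1531/2336 = 0.65539
p₀ = P(outcome | unexposed) = 210/1792 = 0.11719
Under exogeneity and monotonicity, PS = (p₁ − p₀)/(1 − p₀).
PS = (0.65539 − 0.11719) / 0.88281 ≈ 0.6096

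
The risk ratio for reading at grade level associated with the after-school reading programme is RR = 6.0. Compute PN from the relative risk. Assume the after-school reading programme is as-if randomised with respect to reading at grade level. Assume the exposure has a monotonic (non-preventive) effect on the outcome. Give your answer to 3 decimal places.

Under exogeneity and monotonicity, PN = (RR − 1) / RR = 1 − 1/RR.
PN = (6.0 − 1) / 6.0 = 5 / 6.0 ≈ 0.8333

PN ≈ 0.833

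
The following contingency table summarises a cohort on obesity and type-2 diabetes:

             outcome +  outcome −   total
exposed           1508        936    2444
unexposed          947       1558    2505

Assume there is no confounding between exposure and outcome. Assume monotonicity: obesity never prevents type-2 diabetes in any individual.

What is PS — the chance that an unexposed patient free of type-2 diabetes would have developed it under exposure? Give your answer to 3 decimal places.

PS ≈ 0.384

p₁ = P(outcome | exposed) = 1508/2444 = 0.61702
p₀ = P(outcome | unexposed) = 947/2505 = 0.37804
Under exogeneity and monotonicity, PS = (p₁ − p₀) / (1 − p₀).
PS = (0.61702 − 0.37804) / (1 − 0.37804) = 0.23898 / 0.62196 ≈ 0.3842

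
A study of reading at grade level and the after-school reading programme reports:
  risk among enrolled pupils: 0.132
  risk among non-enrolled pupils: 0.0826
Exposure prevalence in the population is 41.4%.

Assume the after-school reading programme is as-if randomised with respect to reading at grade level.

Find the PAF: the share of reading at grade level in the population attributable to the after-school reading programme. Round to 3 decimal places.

PAF ≈ 0.198

Let p₁ = 0.132, p₀ = 0.0826.
Overall risk P(Y=1) = π·p₁ + (1−π)·p₀ = 0.414×0.132 + 0.586×0.0826 = 0.10305.
Under exogeneity, PAF = [P(Y=1) − p₀] / P(Y=1).
PAF = (0.10305 − 0.0826) / 0.10305 ≈ 0.1985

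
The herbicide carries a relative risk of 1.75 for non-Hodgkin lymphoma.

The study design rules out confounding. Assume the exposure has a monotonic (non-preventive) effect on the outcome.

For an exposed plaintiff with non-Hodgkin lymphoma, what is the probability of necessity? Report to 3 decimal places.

PN ≈ 0.429

Under exogeneity and monotonicity, PN = (RR − 1) / RR = 1 − 1/RR.
PN = (1.75 − 1) / 1.75 = 0.75 / 1.75 ≈ 0.4286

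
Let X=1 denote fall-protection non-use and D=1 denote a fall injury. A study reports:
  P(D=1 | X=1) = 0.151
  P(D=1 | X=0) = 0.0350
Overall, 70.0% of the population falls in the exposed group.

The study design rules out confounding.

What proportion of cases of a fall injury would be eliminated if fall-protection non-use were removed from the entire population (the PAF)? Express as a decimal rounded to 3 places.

Let p₁ = 0.151, p₀ = 0.035.
Overall risk P(Y=1) = π·p₁ + (1−π)·p₀ = 0.7×0.151 + 0.3×0.035 = 0.1162.
Under exogeneity, PAF = [P(Y=1) − p₀] / P(Y=1).
PAF = (0.1162 − 0.035) / 0.1162 ≈ 0.6988

PAF ≈ 0.699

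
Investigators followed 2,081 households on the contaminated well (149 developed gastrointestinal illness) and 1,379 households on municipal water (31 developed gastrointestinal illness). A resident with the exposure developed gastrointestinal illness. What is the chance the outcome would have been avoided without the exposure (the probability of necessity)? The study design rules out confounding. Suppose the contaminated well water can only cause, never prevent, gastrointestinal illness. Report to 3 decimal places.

p₁ = P(outcome | exposed) = 149/2081 = 0.0716
p₀ = P(outcome | unexposed) = 31/1379 = 0.02248
Under exogeneity and monotonicity, PN = (p₁ − p₀) / p₁.
PN = (0.0716 − 0.02248) / 0.0716 = 0.04912 / 0.0716 ≈ 0.6860

PN ≈ 0.686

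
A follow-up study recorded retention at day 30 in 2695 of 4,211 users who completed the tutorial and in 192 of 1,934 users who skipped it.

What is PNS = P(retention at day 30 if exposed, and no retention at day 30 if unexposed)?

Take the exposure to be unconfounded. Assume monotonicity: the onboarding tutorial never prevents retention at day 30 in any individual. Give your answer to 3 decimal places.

PNS ≈ 0.541

p₁ = P(outcome | exposed) = 2695/4211 = 0.63999
p₀ = P(outcome | unexposed) = 192/1934 = 0.099276
Under exogeneity and monotonicity, PNS = p₁ − p₀.
PNS = 0.63999 − 0.099276 = 0.54071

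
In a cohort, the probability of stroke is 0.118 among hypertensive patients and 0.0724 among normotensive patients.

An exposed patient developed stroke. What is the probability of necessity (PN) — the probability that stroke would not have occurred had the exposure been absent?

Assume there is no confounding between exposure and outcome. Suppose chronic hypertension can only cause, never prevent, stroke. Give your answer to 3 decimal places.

Let p₁ = 0.118, p₀ = 0.0724.
Under exogeneity and monotonicity, PN = (p₁ − p₀) / p₁.
PN = (0.118 − 0.0724) / 0.118 = 0.0456 / 0.118 ≈ 0.3864

PN ≈ 0.386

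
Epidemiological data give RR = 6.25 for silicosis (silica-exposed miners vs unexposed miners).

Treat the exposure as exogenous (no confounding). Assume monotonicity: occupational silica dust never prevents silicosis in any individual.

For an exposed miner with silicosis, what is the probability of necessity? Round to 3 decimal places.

PN ≈ 0.840

Under exogeneity and monotonicity, PN = (RR − 1) / RR = 1 − 1/RR.
PN = (6.25 − 1) / 6.25 = 5.25 / 6.25 ≈ 0.8400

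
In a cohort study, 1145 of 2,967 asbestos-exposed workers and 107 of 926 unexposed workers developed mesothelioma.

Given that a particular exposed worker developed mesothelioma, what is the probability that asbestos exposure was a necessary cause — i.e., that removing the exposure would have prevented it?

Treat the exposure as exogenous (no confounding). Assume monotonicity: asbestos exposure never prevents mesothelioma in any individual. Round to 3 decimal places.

PN ≈ 0.701

p₁ = P(outcome | exposed) = 1145/2967 = 0.38591
p₀ = P(outcome | unexposed) = 107/926 = 0.11555
Under exogeneity and monotonicity, PN = (p₁ − p₀) / p₁.
PN = (0.38591 − 0.11555) / 0.38591 = 0.27036 / 0.38591 ≈ 0.7006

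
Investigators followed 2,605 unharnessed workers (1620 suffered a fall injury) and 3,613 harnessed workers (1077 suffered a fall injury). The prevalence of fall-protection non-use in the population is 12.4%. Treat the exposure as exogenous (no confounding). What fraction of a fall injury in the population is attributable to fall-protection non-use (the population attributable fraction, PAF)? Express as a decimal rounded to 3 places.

p₁ = P(outcome | exposed) = 1620/2605 = 0.62188
p₀ = P(outcome | unexposed) = 1077/3613 = 0.29809
Overall risk P(Y=1) = π·p₁ + (1−π)·p₀ = 0.124×0.62188 + 0.876×0.29809 = 0.33824.
Under exogeneity, PAF = [P(Y=1) − p₀] / P(Y=1).
PAF = (0.33824 − 0.29809) / 0.33824 ≈ 0.1187

PAF ≈ 0.119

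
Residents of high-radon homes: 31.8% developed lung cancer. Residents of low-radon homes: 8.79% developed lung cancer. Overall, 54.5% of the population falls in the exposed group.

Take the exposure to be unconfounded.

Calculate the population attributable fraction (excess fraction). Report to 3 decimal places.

p₁ = 0.318, p₀ = 0.0879.
Overall risk P(Y=1) = π·p₁ + (1−π)·p₀ = 0.545×0.318 + 0.455×0.0879 = 0.2133.
Under exogeneity, PAF = [P(Y=1) − p₀] / P(Y=1).
PAF = (0.2133 − 0.0879) / 0.2133 ≈ 0.5879

PAF ≈ 0.588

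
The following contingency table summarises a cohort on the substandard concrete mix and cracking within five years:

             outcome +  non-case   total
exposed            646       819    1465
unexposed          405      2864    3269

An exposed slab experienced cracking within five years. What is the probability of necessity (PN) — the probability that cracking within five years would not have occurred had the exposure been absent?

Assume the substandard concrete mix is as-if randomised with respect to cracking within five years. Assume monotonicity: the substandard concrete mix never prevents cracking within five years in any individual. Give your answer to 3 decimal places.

p₁ = P(outcome | exposed) = 646/1465 = 0.44096
p₀ = P(outcome | unexposed) = 405/3269 = 0.12389
Under exogeneity and monotonicity, PN = (p₁ − p₀)/p₁.
PN = (0.44096 − 0.12389) / 0.44096 ≈ 0.7190

PN ≈ 0.719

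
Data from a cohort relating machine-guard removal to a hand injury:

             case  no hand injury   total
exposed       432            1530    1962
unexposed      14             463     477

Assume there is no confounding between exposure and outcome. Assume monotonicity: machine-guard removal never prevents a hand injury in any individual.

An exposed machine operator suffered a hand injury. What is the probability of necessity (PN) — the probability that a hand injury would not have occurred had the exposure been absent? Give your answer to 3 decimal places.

PN ≈ 0.867

p₁ = P(outcome | exposed) = 432/1962 = 0.22018
p₀ = P(outcome | unexposed) = 14/477 = 0.02935
Under exogeneity and monotonicity, PN = (p₁ − p₀)/p₁.
PN = (0.22018 − 0.02935) / 0.22018 ≈ 0.8667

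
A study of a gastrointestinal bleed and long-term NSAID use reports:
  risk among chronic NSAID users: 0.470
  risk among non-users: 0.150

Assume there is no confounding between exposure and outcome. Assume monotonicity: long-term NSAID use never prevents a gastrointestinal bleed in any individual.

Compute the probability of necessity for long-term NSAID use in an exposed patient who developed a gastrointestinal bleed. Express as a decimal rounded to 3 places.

Let p₁ = 0.47, p₀ = 0.15.
Under exogeneity and monotonicity, PN = (p₁ − p₀) / p₁.
PN = (0.47 − 0.15) / 0.47 = 0.32 / 0.47 ≈ 0.6809

PN ≈ 0.681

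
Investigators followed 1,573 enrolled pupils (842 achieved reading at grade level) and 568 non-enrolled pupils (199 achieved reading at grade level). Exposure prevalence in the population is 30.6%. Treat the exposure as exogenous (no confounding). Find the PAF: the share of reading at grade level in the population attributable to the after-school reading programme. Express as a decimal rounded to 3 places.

PAF ≈ 0.139

p₁ = P(outcome | exposed) = 842/1573 = 0.53528
p₀ = P(outcome | unexposed) = 199/568 = 0.35035
Overall risk P(Y=1) = π·p₁ + (1−π)·p₀ = 0.306×0.53528 + 0.694×0.35035 = 0.40694.
Under exogeneity, PAF = [P(Y=1) − p₀] / P(Y=1).
PAF = (0.40694 − 0.35035) / 0.40694 ≈ 0.1391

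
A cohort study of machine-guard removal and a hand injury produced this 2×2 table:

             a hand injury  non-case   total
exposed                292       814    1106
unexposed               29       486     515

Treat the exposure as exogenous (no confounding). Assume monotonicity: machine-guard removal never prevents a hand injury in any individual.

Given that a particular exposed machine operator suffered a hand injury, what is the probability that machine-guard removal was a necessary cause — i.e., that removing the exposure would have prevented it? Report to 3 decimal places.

PN ≈ 0.787

p₁ = P(outcome | exposed) = 292/1106 = 0.26401
p₀ = P(outcome | unexposed) = 29/515 = 0.056311
Under exogeneity and monotonicity, PN = (p₁ − p₀) / p₁.
PN = (0.26401 − 0.056311) / 0.26401 = 0.2077 / 0.26401 ≈ 0.7867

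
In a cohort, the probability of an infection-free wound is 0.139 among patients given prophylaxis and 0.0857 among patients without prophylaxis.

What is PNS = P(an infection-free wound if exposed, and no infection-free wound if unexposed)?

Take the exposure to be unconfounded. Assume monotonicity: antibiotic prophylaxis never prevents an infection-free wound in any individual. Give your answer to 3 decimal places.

PNS ≈ 0.053

Let p₁ = 0.139, p₀ = 0.0857.
Under exogeneity and monotonicity, PNS = p₁ − p₀.
PNS = 0.139 − 0.0857 = 0.0533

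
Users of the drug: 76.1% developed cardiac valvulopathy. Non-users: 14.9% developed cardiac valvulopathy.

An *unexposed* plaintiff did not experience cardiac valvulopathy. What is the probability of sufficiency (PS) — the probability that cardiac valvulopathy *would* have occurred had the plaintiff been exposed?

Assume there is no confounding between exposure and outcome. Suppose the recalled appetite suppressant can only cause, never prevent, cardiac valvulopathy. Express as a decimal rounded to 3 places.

p₁ = 0.761, p₀ = 0.149.
Under exogeneity and monotonicity, PS = (p₁ − p₀) / (1 − p₀).
PS = (0.761 − 0.149) / (1 − 0.149) = 0.612 / 0.851 ≈ 0.7192

PS ≈ 0.719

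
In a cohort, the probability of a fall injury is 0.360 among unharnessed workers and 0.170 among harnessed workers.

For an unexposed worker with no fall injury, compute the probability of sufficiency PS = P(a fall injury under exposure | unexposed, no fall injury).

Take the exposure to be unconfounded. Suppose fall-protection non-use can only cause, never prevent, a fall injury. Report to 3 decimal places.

Let p₁ = 0.36, p₀ = 0.17.
Under exogeneity and monotonicity, PS = (p₁ − p₀) / (1 − p₀).
PS = (0.36 − 0.17) / (1 − 0.17) = 0.19 / 0.83 ≈ 0.2289

PS ≈ 0.229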